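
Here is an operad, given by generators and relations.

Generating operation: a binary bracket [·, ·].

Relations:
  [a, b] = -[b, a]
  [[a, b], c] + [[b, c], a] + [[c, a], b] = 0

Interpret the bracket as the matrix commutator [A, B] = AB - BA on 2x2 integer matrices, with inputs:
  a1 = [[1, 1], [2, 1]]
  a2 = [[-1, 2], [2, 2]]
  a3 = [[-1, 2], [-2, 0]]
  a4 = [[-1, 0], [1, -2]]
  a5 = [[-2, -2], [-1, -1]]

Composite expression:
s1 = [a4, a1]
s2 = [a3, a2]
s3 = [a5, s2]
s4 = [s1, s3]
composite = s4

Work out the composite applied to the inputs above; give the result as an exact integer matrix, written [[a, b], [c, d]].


[[48, -32], [32, -48]]

[a4, a1] = [[-1, 1], [-2, 1]]
[a3, a2] = [[8, 4], [8, -8]]
[a5, [a3, a2]] = [[-12, 28], [-8, 12]]
[[a4, a1], [a5, [a3, a2]]] = [[48, -32], [32, -48]]


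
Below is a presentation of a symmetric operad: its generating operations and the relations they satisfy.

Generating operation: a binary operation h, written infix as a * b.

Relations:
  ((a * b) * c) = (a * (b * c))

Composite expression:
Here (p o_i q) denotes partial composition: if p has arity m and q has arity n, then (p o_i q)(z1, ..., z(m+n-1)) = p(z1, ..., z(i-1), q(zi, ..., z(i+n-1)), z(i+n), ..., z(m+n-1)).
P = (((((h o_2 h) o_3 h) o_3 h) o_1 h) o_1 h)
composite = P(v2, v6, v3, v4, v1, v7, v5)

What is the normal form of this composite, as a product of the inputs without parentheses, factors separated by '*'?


v2 * v6 * v3 * v4 * v1 * v7 * v5

Key point: h is associative — brackets drop, the v-order remains.
(v2 * v6) spells out as v2 * v6
((v2 * v6) * v3) spells out as v2 * v6 * v3
(v1 * v7) spells out as v1 * v7
((v1 * v7) * v5) spells out as v1 * v7 * v5
(v4 * ((v1 * v7) * v5)) spells out as v4 * v1 * v7 * v5
(((v2 * v6) * v3) * (v4 * ((v1 * v7) * v5))) spells out as v2 * v6 * v3 * v4 * v1 * v7 * v5


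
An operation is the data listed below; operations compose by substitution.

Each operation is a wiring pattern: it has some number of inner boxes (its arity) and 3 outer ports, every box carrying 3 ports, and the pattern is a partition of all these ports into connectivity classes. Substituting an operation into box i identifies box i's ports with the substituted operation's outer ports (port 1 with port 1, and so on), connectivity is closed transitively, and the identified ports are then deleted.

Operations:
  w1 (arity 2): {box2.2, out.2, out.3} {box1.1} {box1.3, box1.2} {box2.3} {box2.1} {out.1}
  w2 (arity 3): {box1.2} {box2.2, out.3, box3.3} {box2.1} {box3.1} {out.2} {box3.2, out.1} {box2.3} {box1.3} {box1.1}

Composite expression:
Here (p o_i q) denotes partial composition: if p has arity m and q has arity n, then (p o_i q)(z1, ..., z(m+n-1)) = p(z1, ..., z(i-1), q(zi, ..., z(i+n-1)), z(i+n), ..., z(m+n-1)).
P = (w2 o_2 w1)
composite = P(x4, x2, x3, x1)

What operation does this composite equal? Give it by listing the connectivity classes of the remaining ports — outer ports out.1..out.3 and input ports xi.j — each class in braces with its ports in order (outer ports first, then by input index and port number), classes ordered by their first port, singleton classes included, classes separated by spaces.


{out.1, x1.2} {out.2} {out.3, x1.3, x3.2} {x1.1} {x2.1} {x2.2, x2.3} {x3.1} {x3.3} {x4.1} {x4.2} {x4.3}

Connectivity passes through glued w2-boundaries; trace each wire chain.
stage w1: inputs (x2, x3), connectivity {out.1} {out.2, out.3, x3.2} {x2.1} {x2.2, x2.3} {x3.1} {x3.3}, out.j its boundary
stage w2: inputs (x4, x2, x3, x1), connectivity {out.1, x1.2} {out.2} {out.3, x1.3, x3.2} {x1.1} {x2.1} {x2.2, x2.3} {x3.1} {x3.3} {x4.1} {x4.2} {x4.3}, out.j its boundary


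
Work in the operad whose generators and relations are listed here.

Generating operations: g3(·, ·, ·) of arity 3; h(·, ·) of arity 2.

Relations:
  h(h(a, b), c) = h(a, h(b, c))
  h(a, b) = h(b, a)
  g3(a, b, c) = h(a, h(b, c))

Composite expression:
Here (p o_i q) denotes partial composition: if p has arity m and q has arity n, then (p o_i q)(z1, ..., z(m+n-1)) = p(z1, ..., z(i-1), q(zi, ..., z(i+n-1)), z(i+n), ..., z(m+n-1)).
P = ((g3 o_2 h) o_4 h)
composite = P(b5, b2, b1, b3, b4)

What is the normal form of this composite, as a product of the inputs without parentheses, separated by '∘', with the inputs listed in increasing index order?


b1 ∘ b2 ∘ b3 ∘ b4 ∘ b5

Key point: g3 commutes, so take the b-inputs in any fixed order.
h(b2, b1) collapses to b2 ∘ b1
h(b3, b4) collapses to b3 ∘ b4
g3(b5, h(b2, b1), h(b3, b4)) collapses to b5 ∘ b2 ∘ b1 ∘ b3 ∘ b4
reordering the factors by index: b1 ∘ b2 ∘ b3 ∘ b4 ∘ b5


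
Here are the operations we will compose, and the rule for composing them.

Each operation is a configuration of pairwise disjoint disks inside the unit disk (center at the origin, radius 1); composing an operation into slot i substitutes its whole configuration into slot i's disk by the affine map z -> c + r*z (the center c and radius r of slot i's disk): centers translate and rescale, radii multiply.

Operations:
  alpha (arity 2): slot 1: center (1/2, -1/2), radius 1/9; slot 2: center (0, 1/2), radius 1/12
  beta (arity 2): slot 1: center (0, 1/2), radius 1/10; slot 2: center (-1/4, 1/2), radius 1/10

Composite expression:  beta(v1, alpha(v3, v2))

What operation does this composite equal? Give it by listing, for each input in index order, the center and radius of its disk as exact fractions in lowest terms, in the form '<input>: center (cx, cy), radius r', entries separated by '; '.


v1: center (0, 1/2), radius 1/10; v2: center (-1/4, 11/20), radius 1/120; v3: center (-1/5, 9/20), radius 1/90


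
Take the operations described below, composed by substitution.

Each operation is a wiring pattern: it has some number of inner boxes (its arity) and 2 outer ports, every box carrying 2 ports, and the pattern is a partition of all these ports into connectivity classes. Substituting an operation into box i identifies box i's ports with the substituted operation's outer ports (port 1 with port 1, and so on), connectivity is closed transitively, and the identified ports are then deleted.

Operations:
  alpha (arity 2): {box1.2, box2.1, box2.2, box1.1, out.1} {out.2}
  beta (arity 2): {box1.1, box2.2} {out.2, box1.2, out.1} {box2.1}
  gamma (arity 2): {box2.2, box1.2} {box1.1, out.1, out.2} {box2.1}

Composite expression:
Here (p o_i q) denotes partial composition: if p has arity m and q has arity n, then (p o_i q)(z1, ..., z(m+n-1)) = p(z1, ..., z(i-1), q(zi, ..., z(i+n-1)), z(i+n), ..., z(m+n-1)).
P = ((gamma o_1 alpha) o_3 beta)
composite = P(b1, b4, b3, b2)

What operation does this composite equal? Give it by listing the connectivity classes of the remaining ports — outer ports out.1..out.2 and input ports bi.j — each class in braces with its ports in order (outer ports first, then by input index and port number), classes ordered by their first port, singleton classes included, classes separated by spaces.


{out.1, out.2, b1.1, b1.2, b4.1, b4.2} {b2.1} {b2.2, b3.1} {b3.2}


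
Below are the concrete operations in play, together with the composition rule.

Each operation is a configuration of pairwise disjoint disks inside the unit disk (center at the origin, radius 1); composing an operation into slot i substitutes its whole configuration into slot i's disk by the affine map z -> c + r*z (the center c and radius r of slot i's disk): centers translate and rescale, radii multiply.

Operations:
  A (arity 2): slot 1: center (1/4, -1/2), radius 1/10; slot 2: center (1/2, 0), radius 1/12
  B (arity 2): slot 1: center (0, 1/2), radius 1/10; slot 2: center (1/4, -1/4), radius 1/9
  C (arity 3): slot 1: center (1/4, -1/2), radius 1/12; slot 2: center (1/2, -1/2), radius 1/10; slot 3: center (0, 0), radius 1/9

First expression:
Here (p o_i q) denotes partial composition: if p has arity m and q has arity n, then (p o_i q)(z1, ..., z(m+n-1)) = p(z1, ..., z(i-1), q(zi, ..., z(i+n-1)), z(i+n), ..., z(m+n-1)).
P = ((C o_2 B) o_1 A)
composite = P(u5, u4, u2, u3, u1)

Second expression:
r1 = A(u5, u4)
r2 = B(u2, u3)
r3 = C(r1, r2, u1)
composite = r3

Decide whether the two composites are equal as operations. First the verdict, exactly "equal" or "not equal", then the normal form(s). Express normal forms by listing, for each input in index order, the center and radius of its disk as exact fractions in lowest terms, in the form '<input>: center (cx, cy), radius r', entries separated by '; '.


equal; the common form is u1: center (0, 0), radius 1/9; u2: center (1/2, -9/20), radius 1/100; u3: center (21/40, -21/40), radius 1/90; u4: center (7/24, -1/2), radius 1/144; u5: center (13/48, -13/24), radius 1/120

Normal form of the first expression: u1: center (0, 0), radius 1/9; u2: center (1/2, -9/20), radius 1/100; u3: center (21/40, -21/40), radius 1/90; u4: center (7/24, -1/2), radius 1/144; u5: center (13/48, -13/24), radius 1/120
Normal form of the second expression: u1: center (0, 0), radius 1/9; u2: center (1/2, -9/20), radius 1/100; u3: center (21/40, -21/40), radius 1/90; u4: center (7/24, -1/2), radius 1/144; u5: center (13/48, -13/24), radius 1/120
The forms coincide; equal.


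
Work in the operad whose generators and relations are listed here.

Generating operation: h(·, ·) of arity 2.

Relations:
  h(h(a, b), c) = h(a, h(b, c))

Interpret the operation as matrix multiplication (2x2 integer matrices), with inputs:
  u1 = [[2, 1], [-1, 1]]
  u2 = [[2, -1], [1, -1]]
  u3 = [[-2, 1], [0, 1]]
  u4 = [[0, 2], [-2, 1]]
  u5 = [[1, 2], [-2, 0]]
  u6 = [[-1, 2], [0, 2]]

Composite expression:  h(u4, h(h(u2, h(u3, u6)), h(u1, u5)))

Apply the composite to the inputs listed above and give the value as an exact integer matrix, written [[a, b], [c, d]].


h(u3, u6) = [[2, -2], [0, 2]]
h(u2, h(u3, u6)) = [[4, -6], [2, -4]]
h(u1, u5) = [[0, 4], [-3, -2]]
h(h(u2, h(u3, u6)), h(u1, u5)) = [[18, 28], [12, 16]]
h(u4, h(h(u2, h(u3, u6)), h(u1, u5))) = [[24, 32], [-24, -40]]

[[24, 32], [-24, -40]]


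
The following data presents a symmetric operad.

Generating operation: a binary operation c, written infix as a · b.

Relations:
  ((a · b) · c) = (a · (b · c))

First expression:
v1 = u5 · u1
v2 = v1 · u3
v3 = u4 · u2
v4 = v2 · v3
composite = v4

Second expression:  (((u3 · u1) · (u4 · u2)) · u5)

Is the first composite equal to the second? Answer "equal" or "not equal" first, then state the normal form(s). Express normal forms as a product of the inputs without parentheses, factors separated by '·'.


not equal — first u5 · u1 · u3 · u4 · u2, second u3 · u1 · u4 · u2 · u5

Reducing the first expression gives u5 · u1 · u3 · u4 · u2
Reducing the second expression gives u3 · u1 · u4 · u2 · u5
The forms do not match — not equal.


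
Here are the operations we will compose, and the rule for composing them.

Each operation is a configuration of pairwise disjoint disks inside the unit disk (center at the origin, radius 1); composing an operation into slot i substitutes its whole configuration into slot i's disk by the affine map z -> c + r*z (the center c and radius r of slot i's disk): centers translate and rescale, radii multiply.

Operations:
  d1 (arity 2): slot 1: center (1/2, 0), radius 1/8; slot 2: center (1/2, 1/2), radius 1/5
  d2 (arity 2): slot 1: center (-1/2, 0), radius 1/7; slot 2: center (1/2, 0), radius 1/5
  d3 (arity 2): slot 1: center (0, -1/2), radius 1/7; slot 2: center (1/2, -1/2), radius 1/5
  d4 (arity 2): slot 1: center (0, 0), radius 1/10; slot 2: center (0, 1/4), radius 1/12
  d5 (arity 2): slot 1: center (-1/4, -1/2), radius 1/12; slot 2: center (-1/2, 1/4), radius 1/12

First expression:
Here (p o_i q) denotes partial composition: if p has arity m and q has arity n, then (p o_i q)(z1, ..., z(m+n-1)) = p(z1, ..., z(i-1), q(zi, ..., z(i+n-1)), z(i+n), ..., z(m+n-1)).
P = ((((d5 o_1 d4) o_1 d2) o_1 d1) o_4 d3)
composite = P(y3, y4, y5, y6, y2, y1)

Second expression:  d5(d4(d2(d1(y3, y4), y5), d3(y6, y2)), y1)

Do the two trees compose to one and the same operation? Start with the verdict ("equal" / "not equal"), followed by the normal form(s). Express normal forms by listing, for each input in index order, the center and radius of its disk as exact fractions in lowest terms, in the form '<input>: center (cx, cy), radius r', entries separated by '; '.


equal; the common form is y1: center (-1/2, 1/4), radius 1/12; y2: center (-71/288, -139/288), radius 1/720; y3: center (-71/280, -1/2), radius 1/6720; y4: center (-71/280, -839/1680), radius 1/4200; y5: center (-59/240, -1/2), radius 1/600; y6: center (-1/4, -139/288), radius 1/1008

Normal form of the first expression: y1: center (-1/2, 1/4), radius 1/12; y2: center (-71/288, -139/288), radius 1/720; y3: center (-71/280, -1/2), radius 1/6720; y4: center (-71/280, -839/1680), radius 1/4200; y5: center (-59/240, -1/2), radius 1/600; y6: center (-1/4, -139/288), radius 1/1008
Normal form of the second expression: y1: center (-1/2, 1/4), radius 1/12; y2: center (-71/288, -139/288), radius 1/720; y3: center (-71/280, -1/2), radius 1/6720; y4: center (-71/280, -839/1680), radius 1/4200; y5: center (-59/240, -1/2), radius 1/600; y6: center (-1/4, -139/288), radius 1/1008
Identical normal forms: equal.


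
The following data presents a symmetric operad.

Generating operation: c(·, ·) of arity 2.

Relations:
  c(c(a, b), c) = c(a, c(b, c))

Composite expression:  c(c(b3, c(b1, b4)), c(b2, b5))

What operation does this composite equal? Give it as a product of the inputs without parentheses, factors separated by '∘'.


b3 ∘ b1 ∘ b4 ∘ b2 ∘ b5

The c-tree's shape is irrelevant; the b-reading-order decides.
c(b1, b4) collapses to b1 ∘ b4
c(b3, c(b1, b4)) collapses to b3 ∘ b1 ∘ b4
c(b2, b5) collapses to b2 ∘ b5
c(c(b3, c(b1, b4)), c(b2, b5)) collapses to b3 ∘ b1 ∘ b4 ∘ b2 ∘ b5


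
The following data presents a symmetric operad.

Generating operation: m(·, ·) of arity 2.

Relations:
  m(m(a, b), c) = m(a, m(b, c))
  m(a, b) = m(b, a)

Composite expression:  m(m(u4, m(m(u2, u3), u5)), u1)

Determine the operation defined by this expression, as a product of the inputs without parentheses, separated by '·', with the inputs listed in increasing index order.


u1 · u2 · u3 · u4 · u5


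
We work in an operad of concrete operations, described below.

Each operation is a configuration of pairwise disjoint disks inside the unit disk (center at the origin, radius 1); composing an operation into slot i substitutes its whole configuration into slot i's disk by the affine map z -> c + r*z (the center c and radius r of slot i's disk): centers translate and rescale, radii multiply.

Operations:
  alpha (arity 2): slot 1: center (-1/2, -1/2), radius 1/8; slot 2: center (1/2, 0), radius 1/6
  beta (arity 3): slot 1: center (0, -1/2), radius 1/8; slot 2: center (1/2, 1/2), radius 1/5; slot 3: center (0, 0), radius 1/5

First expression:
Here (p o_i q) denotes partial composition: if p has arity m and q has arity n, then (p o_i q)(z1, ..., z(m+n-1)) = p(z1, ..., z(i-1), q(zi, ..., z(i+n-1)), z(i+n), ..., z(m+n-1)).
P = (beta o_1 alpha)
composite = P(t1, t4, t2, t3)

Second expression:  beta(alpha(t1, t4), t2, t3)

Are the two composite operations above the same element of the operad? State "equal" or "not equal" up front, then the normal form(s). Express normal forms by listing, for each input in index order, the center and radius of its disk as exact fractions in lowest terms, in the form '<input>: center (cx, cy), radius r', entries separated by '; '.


equal; both compose to t1: center (-1/16, -9/16), radius 1/64; t2: center (1/2, 1/2), radius 1/5; t3: center (0, 0), radius 1/5; t4: center (1/16, -1/2), radius 1/48

Reducing the first expression gives t1: center (-1/16, -9/16), radius 1/64; t2: center (1/2, 1/2), radius 1/5; t3: center (0, 0), radius 1/5; t4: center (1/16, -1/2), radius 1/48
Reducing the second expression gives t1: center (-1/16, -9/16), radius 1/64; t2: center (1/2, 1/2), radius 1/5; t3: center (0, 0), radius 1/5; t4: center (1/16, -1/2), radius 1/48
The forms coincide; equal.


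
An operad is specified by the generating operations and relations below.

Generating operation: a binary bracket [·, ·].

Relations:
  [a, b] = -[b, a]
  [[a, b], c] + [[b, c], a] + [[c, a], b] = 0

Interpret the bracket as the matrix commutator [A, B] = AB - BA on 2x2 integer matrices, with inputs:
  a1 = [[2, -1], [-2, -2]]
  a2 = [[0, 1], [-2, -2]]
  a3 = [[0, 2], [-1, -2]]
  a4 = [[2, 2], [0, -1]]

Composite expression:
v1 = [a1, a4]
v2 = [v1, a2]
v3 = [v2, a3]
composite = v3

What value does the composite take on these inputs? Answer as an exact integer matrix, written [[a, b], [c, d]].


[[6, -36], [-24, -6]]

[a1, a4] = [[4, 11], [-6, -4]]
[[a1, a4], a2] = [[-16, -14], [4, 16]]
[[[a1, a4], a2], a3] = [[6, -36], [-24, -6]]


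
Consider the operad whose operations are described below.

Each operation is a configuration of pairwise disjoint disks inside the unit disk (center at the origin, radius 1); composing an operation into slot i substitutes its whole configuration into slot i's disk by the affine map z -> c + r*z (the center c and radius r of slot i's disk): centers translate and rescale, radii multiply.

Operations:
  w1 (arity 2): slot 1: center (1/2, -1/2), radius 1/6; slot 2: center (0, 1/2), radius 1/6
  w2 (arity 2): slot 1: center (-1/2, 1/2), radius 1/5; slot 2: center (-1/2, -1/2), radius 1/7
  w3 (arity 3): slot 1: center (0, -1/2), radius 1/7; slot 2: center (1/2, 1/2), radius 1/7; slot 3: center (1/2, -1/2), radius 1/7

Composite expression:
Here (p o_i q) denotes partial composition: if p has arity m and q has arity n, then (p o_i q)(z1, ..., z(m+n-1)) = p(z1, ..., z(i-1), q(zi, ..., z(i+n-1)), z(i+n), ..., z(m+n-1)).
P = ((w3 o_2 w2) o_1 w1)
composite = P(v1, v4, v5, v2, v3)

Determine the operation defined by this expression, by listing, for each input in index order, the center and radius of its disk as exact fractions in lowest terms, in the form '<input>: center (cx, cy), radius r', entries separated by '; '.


Each v-disk chains the slot maps above it in w3; radii multiply.
v1: after 2 affine steps, its disk has center (1/14, -4/7), radius 1/42
v4: after 2 affine steps, its disk has center (0, -3/7), radius 1/42
v5: after 2 affine steps, its disk has center (3/7, 4/7), radius 1/35
v2: after 2 affine steps, its disk has center (3/7, 3/7), radius 1/49
v3: after 1 affine step, its disk has center (1/2, -1/2), radius 1/7

v1: center (1/14, -4/7), radius 1/42; v2: center (3/7, 3/7), radius 1/49; v3: center (1/2, -1/2), radius 1/7; v4: center (0, -3/7), radius 1/42; v5: center (3/7, 4/7), radius 1/35


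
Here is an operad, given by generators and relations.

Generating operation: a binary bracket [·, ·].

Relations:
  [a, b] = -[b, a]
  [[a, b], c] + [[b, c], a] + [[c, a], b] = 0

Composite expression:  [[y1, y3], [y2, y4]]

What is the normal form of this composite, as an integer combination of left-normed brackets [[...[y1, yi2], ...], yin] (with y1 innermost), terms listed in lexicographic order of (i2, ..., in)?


[[[y1, y3], y2], y4] - [[[y1, y3], y4], y2]


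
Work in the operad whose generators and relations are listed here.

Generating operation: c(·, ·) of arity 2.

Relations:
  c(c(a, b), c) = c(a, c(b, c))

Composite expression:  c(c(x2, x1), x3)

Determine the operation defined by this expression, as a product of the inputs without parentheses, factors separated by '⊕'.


x2 ⊕ x1 ⊕ x3

Every regrouping of c is equal, so read the x-inputs in written order.
c(x2, x1) flattens to x2 ⊕ x1
c(c(x2, x1), x3) flattens to x2 ⊕ x1 ⊕ x3


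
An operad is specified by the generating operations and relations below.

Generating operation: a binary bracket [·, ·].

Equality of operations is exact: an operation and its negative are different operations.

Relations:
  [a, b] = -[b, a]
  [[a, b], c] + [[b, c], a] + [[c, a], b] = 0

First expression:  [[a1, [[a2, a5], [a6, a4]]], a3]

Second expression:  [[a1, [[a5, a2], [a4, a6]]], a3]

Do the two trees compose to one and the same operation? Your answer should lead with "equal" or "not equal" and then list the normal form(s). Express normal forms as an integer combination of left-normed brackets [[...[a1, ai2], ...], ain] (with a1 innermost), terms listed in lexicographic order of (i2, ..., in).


equal: each reduces to -[[[[[a1, a2], a5], a4], a6], a3] + [[[[[a1, a2], a5], a6], a4], a3] + [[[[[a1, a4], a6], a2], a5], a3] - [[[[[a1, a4], a6], a5], a2], a3] + [[[[[a1, a5], a2], a4], a6], a3] - [[[[[a1, a5], a2], a6], a4], a3] - [[[[[a1, a6], a4], a2], a5], a3] + [[[[[a1, a6], a4], a5], a2], a3]

In normal form, the first expression is -[[[[[a1, a2], a5], a4], a6], a3] + [[[[[a1, a2], a5], a6], a4], a3] + [[[[[a1, a4], a6], a2], a5], a3] - [[[[[a1, a4], a6], a5], a2], a3] + [[[[[a1, a5], a2], a4], a6], a3] - [[[[[a1, a5], a2], a6], a4], a3] - [[[[[a1, a6], a4], a2], a5], a3] + [[[[[a1, a6], a4], a5], a2], a3]
In normal form, the second expression is -[[[[[a1, a2], a5], a4], a6], a3] + [[[[[a1, a2], a5], a6], a4], a3] + [[[[[a1, a4], a6], a2], a5], a3] - [[[[[a1, a4], a6], a5], a2], a3] + [[[[[a1, a5], a2], a4], a6], a3] - [[[[[a1, a5], a2], a6], a4], a3] - [[[[[a1, a6], a4], a2], a5], a3] + [[[[[a1, a6], a4], a5], a2], a3]
The forms coincide; equal.


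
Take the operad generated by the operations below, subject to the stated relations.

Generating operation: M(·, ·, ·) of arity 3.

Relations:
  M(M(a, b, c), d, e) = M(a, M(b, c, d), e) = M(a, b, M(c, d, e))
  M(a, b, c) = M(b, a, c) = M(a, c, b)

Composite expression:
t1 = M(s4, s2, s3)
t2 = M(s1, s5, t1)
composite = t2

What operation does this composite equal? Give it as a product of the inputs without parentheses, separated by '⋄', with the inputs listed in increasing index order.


s1 ⋄ s2 ⋄ s3 ⋄ s4 ⋄ s5


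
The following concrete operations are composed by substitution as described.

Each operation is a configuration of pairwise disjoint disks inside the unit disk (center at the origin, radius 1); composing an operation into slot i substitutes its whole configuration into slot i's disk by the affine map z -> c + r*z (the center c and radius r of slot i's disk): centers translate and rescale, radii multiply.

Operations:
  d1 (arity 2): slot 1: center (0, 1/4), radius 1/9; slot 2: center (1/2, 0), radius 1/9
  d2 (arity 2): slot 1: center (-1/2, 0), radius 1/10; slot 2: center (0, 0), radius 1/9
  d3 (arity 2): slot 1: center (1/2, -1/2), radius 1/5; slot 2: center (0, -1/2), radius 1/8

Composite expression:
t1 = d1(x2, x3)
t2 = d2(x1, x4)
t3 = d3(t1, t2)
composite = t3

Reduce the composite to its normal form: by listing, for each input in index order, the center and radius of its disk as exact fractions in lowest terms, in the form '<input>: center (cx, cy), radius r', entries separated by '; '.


x1: center (-1/16, -1/2), radius 1/80; x2: center (1/2, -9/20), radius 1/45; x3: center (3/5, -1/2), radius 1/45; x4: center (0, -1/2), radius 1/72

Follow each x-input down from d3: c' goes to c + r*c', radius to r*r'.
for x2, the 2-step affine chain lands on center (1/2, -9/20), radius 1/45
for x3, the 2-step affine chain lands on center (3/5, -1/2), radius 1/45
for x1, the 2-step affine chain lands on center (-1/16, -1/2), radius 1/80
for x4, the 2-step affine chain lands on center (0, -1/2), radius 1/72


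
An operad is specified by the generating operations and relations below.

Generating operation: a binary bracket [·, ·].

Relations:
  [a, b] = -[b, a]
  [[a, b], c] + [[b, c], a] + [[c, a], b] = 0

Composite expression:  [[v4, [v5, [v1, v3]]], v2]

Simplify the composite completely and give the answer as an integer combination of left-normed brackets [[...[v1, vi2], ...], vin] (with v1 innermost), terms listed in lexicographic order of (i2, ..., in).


Expand each bracket as ab - ba; the v1-initial words give the coefficients.
Composite bracket: [[v4, [v5, [v1, v3]]], v2]
Each bracket splits as ab - ba, giving 16 signed words (2^4 = 16).
The v1-initial words carry the normal form:
  sign of v1v3v5v4v2 is +1, so it contributes +[[[[v1, v3], v5], v4], v2]

[[[[v1, v3], v5], v4], v2]


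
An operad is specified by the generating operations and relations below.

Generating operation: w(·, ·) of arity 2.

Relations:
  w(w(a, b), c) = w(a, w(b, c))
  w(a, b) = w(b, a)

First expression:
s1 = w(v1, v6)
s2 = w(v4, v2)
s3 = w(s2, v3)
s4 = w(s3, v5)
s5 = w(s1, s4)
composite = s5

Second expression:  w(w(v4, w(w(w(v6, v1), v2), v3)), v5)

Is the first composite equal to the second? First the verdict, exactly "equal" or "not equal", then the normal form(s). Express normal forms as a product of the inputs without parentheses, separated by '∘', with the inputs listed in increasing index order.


equal; the common form is v1 ∘ v2 ∘ v3 ∘ v4 ∘ v5 ∘ v6

The first composite normalizes to v1 ∘ v2 ∘ v3 ∘ v4 ∘ v5 ∘ v6
The second composite normalizes to v1 ∘ v2 ∘ v3 ∘ v4 ∘ v5 ∘ v6
Same normal form: equal.


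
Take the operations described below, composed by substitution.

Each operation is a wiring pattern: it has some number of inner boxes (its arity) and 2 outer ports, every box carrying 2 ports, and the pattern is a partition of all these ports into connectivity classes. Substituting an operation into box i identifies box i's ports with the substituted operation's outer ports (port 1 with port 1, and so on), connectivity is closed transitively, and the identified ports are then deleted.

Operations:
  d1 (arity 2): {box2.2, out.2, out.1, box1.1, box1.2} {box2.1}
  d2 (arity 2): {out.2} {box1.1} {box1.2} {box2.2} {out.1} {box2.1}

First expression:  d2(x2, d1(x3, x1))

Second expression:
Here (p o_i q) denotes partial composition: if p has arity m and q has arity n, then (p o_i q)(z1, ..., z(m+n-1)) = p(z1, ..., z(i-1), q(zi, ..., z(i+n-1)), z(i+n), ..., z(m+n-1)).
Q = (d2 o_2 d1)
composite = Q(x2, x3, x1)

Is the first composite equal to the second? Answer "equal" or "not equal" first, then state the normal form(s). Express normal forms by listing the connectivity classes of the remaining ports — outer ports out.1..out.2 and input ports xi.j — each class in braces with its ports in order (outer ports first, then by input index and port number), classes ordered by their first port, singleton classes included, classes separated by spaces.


Normal form of the first expression: {out.1} {out.2} {x1.1} {x1.2, x3.1, x3.2} {x2.1} {x2.2}
Normal form of the second expression: {out.1} {out.2} {x1.1} {x1.2, x3.1, x3.2} {x2.1} {x2.2}
Identical normal forms: equal.

equal: each reduces to {out.1} {out.2} {x1.1} {x1.2, x3.1, x3.2} {x2.1} {x2.2}


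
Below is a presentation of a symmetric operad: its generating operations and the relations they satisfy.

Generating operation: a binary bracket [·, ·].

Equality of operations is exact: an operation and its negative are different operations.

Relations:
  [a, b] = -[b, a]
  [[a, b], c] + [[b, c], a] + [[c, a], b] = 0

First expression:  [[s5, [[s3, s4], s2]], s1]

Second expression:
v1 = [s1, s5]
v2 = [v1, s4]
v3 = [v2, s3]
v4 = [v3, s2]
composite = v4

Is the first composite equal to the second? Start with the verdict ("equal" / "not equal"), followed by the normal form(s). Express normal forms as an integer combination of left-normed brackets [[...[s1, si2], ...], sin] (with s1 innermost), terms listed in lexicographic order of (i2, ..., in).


The first expression reduces to -[[[[s1, s2], s3], s4], s5] + [[[[s1, s2], s4], s3], s5] + [[[[s1, s3], s4], s2], s5] - [[[[s1, s4], s3], s2], s5] + [[[[s1, s5], s2], s3], s4] - [[[[s1, s5], s2], s4], s3] - [[[[s1, s5], s3], s4], s2] + [[[[s1, s5], s4], s3], s2]
The second expression reduces to [[[[s1, s5], s4], s3], s2]
The normal forms differ: not equal.

not equal — first -[[[[s1, s2], s3], s4], s5] + [[[[s1, s2], s4], s3], s5] + [[[[s1, s3], s4], s2], s5] - [[[[s1, s4], s3], s2], s5] + [[[[s1, s5], s2], s3], s4] - [[[[s1, s5], s2], s4], s3] - [[[[s1, s5], s3], s4], s2] + [[[[s1, s5], s4], s3], s2], second [[[[s1, s5], s4], s3], s2]


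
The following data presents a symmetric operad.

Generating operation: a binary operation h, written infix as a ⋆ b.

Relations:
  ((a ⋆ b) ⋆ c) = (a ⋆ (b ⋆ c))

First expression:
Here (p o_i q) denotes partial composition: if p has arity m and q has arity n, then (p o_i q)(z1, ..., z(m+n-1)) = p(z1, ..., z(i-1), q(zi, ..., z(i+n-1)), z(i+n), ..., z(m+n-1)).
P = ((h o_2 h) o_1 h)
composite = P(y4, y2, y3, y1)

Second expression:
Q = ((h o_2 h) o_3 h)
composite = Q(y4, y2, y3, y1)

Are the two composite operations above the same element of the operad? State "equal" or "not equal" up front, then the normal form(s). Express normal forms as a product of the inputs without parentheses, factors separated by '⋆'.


In normal form, the first expression is y4 ⋆ y2 ⋆ y3 ⋆ y1
In normal form, the second expression is y4 ⋆ y2 ⋆ y3 ⋆ y1
Same normal form: equal.

equal; both compose to y4 ⋆ y2 ⋆ y3 ⋆ y1


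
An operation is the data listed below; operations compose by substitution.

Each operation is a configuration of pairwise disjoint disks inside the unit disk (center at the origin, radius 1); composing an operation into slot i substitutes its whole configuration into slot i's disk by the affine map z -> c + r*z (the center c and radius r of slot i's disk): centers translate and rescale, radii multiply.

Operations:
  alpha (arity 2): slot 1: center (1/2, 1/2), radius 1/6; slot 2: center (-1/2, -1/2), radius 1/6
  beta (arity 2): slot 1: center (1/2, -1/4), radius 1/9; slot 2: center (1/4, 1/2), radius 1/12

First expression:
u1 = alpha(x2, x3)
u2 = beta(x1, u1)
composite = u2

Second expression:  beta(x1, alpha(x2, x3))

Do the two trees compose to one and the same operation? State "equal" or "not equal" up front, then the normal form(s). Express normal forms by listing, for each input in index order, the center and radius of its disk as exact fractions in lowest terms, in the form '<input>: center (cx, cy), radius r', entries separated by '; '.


In normal form, the first expression is x1: center (1/2, -1/4), radius 1/9; x2: center (7/24, 13/24), radius 1/72; x3: center (5/24, 11/24), radius 1/72
In normal form, the second expression is x1: center (1/2, -1/4), radius 1/9; x2: center (7/24, 13/24), radius 1/72; x3: center (5/24, 11/24), radius 1/72
Same normal form: equal.

equal; both compose to x1: center (1/2, -1/4), radius 1/9; x2: center (7/24, 13/24), radius 1/72; x3: center (5/24, 11/24), radius 1/72


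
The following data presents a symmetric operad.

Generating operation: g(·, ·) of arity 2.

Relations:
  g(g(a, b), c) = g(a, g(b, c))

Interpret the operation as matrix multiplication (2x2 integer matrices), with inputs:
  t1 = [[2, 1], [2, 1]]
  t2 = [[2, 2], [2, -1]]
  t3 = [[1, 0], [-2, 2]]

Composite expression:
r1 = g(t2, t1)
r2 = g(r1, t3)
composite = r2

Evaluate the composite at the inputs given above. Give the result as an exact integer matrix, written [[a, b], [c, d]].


[[0, 8], [0, 2]]

g(t2, t1) = [[8, 4], [2, 1]]
g(g(t2, t1), t3) = [[0, 8], [0, 2]]


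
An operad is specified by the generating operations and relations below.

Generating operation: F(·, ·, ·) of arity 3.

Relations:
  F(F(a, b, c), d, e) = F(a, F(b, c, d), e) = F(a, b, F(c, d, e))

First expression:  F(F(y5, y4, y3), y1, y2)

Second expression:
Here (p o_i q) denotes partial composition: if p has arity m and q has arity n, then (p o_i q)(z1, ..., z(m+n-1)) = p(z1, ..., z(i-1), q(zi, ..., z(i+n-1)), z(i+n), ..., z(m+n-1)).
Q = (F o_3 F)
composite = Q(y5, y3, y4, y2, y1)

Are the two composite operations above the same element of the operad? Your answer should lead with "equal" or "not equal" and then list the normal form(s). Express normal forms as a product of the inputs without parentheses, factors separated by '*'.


not equal — first y5 * y4 * y3 * y1 * y2, second y5 * y3 * y4 * y2 * y1

The first expression reduces to y5 * y4 * y3 * y1 * y2
The second expression reduces to y5 * y3 * y4 * y2 * y1
Distinct normal forms: not equal.


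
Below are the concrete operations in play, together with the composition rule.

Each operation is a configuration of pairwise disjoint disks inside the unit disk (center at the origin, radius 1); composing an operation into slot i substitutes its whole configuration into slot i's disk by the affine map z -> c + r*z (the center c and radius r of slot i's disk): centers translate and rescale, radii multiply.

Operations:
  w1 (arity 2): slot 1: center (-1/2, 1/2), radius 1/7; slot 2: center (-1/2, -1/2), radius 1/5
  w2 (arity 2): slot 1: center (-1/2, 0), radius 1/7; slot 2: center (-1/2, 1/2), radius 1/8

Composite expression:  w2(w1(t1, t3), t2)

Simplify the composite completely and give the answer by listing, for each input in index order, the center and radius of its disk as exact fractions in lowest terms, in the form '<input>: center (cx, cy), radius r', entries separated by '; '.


Follow each t-input down from w2: c' goes to c + r*c', radius to r*r'.
input t1: applying the 2 nested substitutions gives center (-4/7, 1/14), radius 1/49
input t3: applying the 2 nested substitutions gives center (-4/7, -1/14), radius 1/35
input t2: applying the 1 nested substitution gives center (-1/2, 1/2), radius 1/8

t1: center (-4/7, 1/14), radius 1/49; t2: center (-1/2, 1/2), radius 1/8; t3: center (-4/7, -1/14), radius 1/35


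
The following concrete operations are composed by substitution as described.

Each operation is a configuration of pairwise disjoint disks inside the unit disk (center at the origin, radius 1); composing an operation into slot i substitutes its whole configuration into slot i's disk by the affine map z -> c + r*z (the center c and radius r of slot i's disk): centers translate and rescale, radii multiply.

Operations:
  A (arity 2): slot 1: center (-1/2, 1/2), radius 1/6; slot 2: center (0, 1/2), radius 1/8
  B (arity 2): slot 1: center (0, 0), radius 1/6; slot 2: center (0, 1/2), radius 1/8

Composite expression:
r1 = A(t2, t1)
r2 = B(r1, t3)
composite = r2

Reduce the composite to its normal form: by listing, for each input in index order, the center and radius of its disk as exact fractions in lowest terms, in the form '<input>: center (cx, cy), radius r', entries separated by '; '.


t1: center (0, 1/12), radius 1/48; t2: center (-1/12, 1/12), radius 1/36; t3: center (0, 1/2), radius 1/8


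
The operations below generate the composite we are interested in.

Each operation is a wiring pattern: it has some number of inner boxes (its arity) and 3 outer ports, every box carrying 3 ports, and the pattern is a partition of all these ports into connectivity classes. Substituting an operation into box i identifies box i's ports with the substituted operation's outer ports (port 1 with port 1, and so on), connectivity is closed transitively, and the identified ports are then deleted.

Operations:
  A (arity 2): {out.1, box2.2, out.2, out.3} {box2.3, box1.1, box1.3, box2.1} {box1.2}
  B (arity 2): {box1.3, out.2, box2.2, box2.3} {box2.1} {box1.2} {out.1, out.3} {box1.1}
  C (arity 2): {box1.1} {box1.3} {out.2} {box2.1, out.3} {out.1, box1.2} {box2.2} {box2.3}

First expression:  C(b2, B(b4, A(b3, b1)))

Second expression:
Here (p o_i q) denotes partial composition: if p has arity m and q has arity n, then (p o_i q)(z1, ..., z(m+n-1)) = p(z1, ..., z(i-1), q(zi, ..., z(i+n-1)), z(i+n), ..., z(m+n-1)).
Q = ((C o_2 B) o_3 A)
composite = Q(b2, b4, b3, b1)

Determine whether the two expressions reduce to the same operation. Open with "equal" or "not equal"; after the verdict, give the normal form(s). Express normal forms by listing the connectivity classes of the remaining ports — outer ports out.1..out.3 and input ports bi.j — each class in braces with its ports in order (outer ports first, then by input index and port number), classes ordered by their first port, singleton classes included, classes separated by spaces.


equal; the common form is {out.1, b2.2} {out.2} {out.3} {b1.1, b1.3, b3.1, b3.3} {b1.2, b4.3} {b2.1} {b2.3} {b3.2} {b4.1} {b4.2}


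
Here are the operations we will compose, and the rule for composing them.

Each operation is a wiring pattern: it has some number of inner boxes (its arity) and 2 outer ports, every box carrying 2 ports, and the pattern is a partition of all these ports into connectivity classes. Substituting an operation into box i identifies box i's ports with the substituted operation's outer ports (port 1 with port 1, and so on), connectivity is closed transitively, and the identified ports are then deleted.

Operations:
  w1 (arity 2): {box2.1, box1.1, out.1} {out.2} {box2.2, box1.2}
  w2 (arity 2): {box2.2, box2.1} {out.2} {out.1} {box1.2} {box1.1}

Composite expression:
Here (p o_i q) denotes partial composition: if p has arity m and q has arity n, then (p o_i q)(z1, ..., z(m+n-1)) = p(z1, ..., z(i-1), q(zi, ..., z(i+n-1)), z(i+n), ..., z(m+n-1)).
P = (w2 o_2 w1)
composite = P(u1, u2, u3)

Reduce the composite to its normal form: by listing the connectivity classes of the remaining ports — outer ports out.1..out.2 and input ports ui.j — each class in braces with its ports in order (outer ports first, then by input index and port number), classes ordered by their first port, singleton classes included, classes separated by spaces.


{out.1} {out.2} {u1.1} {u1.2} {u2.1, u3.1} {u2.2, u3.2}

Connectivity passes through glued w2-boundaries; trace each wire chain.
through w1, on inputs (u2, u3): {out.1, u2.1, u3.1} {out.2} {u2.2, u3.2} (out.j = stage outer ports)
through w2, on inputs (u1, u2, u3): {out.1} {out.2} {u1.1} {u1.2} {u2.1, u3.1} {u2.2, u3.2} (out.j = stage outer ports)


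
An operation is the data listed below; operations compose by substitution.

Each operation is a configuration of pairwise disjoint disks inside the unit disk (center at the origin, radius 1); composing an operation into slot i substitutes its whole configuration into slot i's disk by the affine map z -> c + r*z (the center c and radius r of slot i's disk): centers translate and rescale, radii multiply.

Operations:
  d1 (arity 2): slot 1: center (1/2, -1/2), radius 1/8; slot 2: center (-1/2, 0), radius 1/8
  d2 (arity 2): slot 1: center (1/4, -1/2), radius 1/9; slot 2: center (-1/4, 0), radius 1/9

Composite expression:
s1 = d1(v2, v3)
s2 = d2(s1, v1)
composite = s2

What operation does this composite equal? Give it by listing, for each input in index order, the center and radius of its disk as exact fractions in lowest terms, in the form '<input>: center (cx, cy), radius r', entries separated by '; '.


v1: center (-1/4, 0), radius 1/9; v2: center (11/36, -5/9), radius 1/72; v3: center (7/36, -1/2), radius 1/72

Follow each v-input down from d2: c' goes to c + r*c', radius to r*r'.
v2: after 2 affine steps, its disk has center (11/36, -5/9), radius 1/72
v3: after 2 affine steps, its disk has center (7/36, -1/2), radius 1/72
v1: after 1 affine step, its disk has center (-1/4, 0), radius 1/9


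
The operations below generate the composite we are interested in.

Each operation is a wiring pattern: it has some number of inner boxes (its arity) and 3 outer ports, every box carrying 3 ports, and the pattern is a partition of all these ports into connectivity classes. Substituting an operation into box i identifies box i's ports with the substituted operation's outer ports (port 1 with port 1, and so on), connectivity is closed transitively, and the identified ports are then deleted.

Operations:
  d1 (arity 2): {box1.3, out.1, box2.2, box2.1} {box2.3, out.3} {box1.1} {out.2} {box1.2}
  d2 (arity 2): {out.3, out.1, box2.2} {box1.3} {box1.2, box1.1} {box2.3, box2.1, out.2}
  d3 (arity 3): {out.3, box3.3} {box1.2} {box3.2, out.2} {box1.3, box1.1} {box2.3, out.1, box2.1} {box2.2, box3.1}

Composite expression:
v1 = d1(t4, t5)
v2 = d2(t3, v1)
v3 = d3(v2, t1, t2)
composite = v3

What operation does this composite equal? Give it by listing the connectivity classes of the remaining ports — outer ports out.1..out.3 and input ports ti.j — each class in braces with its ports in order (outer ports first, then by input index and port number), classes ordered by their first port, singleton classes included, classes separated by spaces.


{out.1, t1.1, t1.3} {out.2, t2.2} {out.3, t2.3} {t1.2, t2.1} {t3.1, t3.2} {t3.3} {t4.1} {t4.2} {t4.3, t5.1, t5.2, t5.3}

Two ports join when wires chain via d3-identified ports.
d1 over (t4, t5) gives {out.1, t4.3, t5.1, t5.2} {out.2} {out.3, t5.3} {t4.1} {t4.2}, out.j being that stage's outer ports
d2 over (t3, t4, t5) gives {out.1, out.3} {out.2, t4.3, t5.1, t5.2, t5.3} {t3.1, t3.2} {t3.3} {t4.1} {t4.2}, out.j being that stage's outer ports
d3 over (t3, t4, t5, t1, t2) gives {out.1, t1.1, t1.3} {out.2, t2.2} {out.3, t2.3} {t1.2, t2.1} {t3.1, t3.2} {t3.3} {t4.1} {t4.2} {t4.3, t5.1, t5.2, t5.3}, out.j being that stage's outer ports
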